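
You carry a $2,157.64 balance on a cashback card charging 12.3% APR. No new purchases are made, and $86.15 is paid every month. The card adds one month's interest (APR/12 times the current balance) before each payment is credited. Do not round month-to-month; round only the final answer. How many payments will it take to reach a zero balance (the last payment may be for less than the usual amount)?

Monthly rate r = 12.3%/12 = 1.025% = 0.01025.
Recurrence: B ← B·(1+r) − $86.15.
Month 1: interest $22.12; balance after payment $2,093.61.
Month 2: interest $21.46; balance after payment $2,028.92.
Closed form: n = −ln(1 − rB₀/P)/ln(1+r) = −ln(0.74329)/ln(1.01025) ≈ 29.092, so the balance reaches zero during payment 30.

30 payments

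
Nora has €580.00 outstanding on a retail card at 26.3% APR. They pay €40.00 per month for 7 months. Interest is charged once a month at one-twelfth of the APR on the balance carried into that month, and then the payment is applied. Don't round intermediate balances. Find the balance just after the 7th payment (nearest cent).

Monthly rate r = 26.3%/12 = 2.19167% = 0.0219167.
Each month: B ← B·(1+r) − €40.00.
Month 1: interest €12.71; balance after payment €552.71.
Month 2: interest €12.11; balance after payment €524.83.
Month 3: interest €11.50; balance after payment €496.33.
Month 4: interest €10.88; balance after payment €467.21.
Month 5: interest €10.24; balance after payment €437.45.
Month 6: interest €9.59; balance after payment €407.03.
Month 7: interest €8.92; balance after payment €375.95.

€375.95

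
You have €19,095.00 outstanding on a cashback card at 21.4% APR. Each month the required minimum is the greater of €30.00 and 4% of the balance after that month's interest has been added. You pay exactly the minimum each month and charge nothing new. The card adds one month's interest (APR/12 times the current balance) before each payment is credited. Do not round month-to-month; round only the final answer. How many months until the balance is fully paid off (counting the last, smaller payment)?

Monthly rate r = 21.4%/12 = 1.78333% = 0.0178333.
While 4% of the post-interest balance exceeds €30.00, each month B ← (B·(1+r))·(1 − 0.04), i.e. B shrinks by the factor (1+r)·0.96 = 0.97712.
This holds for months 1–141. Entering month 142 the balance is €730.42; 4% of the post-interest balance is now below €30.00, so the flat €30.00 minimum applies from here.
From month 142 a fixed €30.00 at rate r clears €730.42 in 33 more payments. Total: 141 + 33 = 174 months.

174 months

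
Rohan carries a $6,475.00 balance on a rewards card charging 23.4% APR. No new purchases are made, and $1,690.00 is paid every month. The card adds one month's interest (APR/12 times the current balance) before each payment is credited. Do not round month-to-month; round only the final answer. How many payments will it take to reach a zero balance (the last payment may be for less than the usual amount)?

Monthly rate r = 23.4%/12 = 1.95% = 0.0195.
Recurrence: B ← B·(1+r) − $1,690.00.
Month 1: interest $126.26; balance after payment $4,911.26.
Month 2: interest $95.77; balance after payment $3,317.03.
Month 3: interest $64.68; balance after payment $1,691.71.
Month 4: interest $32.99; balance after payment $34.70.
Month 5: interest $0.68; balance after payment $0.00.

5 payments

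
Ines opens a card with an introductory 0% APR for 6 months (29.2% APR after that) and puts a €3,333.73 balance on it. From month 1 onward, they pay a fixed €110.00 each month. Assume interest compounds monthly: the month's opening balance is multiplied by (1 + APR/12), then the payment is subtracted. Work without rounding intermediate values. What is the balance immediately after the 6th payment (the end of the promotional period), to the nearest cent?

Promo months 1–6 at r₀ = 0%/12 = 0; months 7+ at r₁ = 29.2%/12 = 0.0243333.
After month 6 (no interest yet): B = €3,333.73 − 6·€110.00 = €2,673.73.

€2,673.73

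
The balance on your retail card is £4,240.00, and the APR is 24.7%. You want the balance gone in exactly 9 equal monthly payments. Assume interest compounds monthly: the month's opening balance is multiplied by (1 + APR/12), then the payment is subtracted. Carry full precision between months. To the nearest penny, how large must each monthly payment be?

£520.91

Monthly rate r = 24.7%/12 = 2.05833% = 0.0205833.
Level-payment amortization: P = B₀·r / (1 − (1+r)^(−n)) = 4240.00·0.0205833 / (1 − 1.02058^(−9)).
Denominator 1 − (1+r)^(−9) = 0.167539273.
P = 87.2733 / 0.167539273 ≈ 520.91.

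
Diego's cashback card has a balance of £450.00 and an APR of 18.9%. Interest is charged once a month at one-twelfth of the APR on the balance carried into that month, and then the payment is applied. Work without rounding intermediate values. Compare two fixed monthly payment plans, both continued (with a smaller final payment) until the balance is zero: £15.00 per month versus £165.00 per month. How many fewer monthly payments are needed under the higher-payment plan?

Monthly rate r = 18.9%/12 = 1.575% = 0.01575.
At £15.00/mo: n = ⌈−ln(1 − rB₀/P)/ln(1+r)⌉ = 41 payments (last £13.94); total interest = total paid − £450.00 = £163.94.
At £165.00/mo: 3 payments (last £133.76); total interest £13.76.
Payments saved = 41 − 3 = 38.

38 fewer payments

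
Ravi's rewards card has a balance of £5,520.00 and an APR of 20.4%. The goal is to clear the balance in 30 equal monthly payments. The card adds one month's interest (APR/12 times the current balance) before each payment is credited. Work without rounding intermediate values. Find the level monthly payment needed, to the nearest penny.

Monthly rate r = 20.4%/12 = 1.7% = 0.017.
Level-payment amortization: P = B₀·r / (1 − (1+r)^(−n)) = 5520.00·0.017 / (1 − 1.017^(−30)).
Denominator 1 − (1+r)^(−30) = 0.396924879.
P = 93.84 / 0.396924879 ≈ 236.42.

£236.42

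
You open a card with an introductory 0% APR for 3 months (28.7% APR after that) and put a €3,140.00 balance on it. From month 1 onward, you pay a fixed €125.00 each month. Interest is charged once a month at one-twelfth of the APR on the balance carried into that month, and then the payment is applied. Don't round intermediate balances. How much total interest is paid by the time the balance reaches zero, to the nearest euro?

€1,217

Promo months 1–3 at r₀ = 0%/12 = 0; months 4+ at r₁ = 28.7%/12 = 0.0239167.
After month 3 (no interest yet): B = €3,140.00 − 3·€125.00 = €2,765.00.
Then at r₁ with €125.00/mo: n₂ = −ln(1 − r₁·B/P)/ln(1+r₁) ≈ 31.86 → 32 more payments.
Total paid = 34·€125.00 + €107.46 = €4,357.46; interest = €4,357.46 − €3,140.00 = €1,217.46.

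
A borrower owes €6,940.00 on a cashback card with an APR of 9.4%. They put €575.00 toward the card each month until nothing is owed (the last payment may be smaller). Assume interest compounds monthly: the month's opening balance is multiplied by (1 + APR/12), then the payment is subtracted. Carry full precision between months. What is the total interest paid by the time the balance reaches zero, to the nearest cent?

€379.30

Monthly rate r = 9.4%/12 = 0.783333% = 0.00783333.
Payoff takes n = ⌈−ln(1 − rB₀/P)/ln(1+r)⌉ = ⌈12.728⌉ = 13 payments; the last is €419.30.
Total paid = 12·€575.00 + €419.30 = €7,319.30.
Total interest = total paid − principal = €7,319.30 − €6,940.00 = €379.30.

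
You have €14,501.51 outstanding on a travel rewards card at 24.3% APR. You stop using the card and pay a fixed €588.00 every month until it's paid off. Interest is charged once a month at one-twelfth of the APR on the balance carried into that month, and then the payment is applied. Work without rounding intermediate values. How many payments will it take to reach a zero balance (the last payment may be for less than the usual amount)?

Monthly rate r = 24.3%/12 = 2.025% = 0.02025.
Recurrence: B ← B·(1+r) − €588.00.
Month 1: interest €293.66; balance after payment €14,207.17.
Month 2: interest €287.70; balance after payment €13,906.86.
Closed form: n = −ln(1 − rB₀/P)/ln(1+r) = −ln(0.50059)/ln(1.02025) ≈ 34.517, so the balance reaches zero during payment 35.

35 months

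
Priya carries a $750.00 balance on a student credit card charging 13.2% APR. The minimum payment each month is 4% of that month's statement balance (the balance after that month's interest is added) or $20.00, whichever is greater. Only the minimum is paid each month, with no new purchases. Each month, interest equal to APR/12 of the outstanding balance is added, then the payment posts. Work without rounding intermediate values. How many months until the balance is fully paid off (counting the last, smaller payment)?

43 months

Monthly rate r = 13.2%/12 = 1.1% = 0.011.
While 4% of the post-interest balance exceeds $20.00, each month B ← (B·(1+r))·(1 − 0.04), i.e. B shrinks by the factor (1+r)·0.96 = 0.97056.
This holds for months 1–14. Entering month 15 the balance is $493.60; 4% of the post-interest balance is now below $20.00, so the flat $20.00 minimum applies from here.
From month 15 a fixed $20.00 at rate r clears $493.60 in 29 more payments. Total: 14 + 29 = 43 months.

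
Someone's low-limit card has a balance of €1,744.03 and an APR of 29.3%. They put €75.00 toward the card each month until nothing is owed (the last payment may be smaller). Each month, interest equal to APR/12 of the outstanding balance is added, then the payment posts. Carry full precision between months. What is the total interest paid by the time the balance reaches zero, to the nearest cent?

€864.03

Monthly rate r = 29.3%/12 = 2.44167% = 0.0244167.
Payoff takes n = ⌈−ln(1 − rB₀/P)/ln(1+r)⌉ = ⌈34.772⌉ = 35 payments; the last is €58.06.
Total paid = 34·€75.00 + €58.06 = €2,608.06.
Total interest = total paid − principal = €2,608.06 − €1,744.03 = €864.03.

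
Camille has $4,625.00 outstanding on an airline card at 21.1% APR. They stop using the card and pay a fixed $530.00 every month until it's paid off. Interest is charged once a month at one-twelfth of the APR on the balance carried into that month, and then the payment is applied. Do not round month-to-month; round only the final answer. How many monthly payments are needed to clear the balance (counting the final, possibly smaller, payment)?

10 months

Monthly rate r = 21.1%/12 = 1.75833% = 0.0175833.
Recurrence: B ← B·(1+r) − $530.00.
Month 1: interest $81.32; balance after payment $4,176.32.
Month 2: interest $73.43; balance after payment $3,719.76.
Closed form: n = −ln(1 − rB₀/P)/ln(1+r) = −ln(0.84656)/ln(1.01758) ≈ 9.556, so the balance reaches zero during payment 10.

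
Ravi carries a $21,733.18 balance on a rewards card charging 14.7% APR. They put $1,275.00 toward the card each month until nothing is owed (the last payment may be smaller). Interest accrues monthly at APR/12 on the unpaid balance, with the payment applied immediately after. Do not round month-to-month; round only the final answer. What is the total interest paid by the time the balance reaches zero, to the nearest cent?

$2,794.80

Monthly rate r = 14.7%/12 = 1.225% = 0.01225.
Payoff takes n = ⌈−ln(1 − rB₀/P)/ln(1+r)⌉ = ⌈19.237⌉ = 20 payments; the last is $302.98.
Total paid = 19·$1,275.00 + $302.98 = $24,527.98.
Total interest = total paid − principal = $24,527.98 − $21,733.18 = $2,794.80.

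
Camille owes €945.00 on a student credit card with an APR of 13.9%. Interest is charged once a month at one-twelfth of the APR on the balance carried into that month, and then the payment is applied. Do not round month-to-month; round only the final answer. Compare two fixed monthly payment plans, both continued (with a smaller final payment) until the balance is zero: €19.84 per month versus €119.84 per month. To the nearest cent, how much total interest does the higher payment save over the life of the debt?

€385.38

Monthly rate r = 13.9%/12 = 1.15833% = 0.0115833.
At €19.84/mo: n = ⌈−ln(1 − rB₀/P)/ln(1+r)⌉ = 70 payments (last €13.28); total interest = total paid − €945.00 = €437.24.
At €119.84/mo: 9 payments (last €38.14); total interest €51.86.
Interest saved = €437.24 − €51.86 = €385.38.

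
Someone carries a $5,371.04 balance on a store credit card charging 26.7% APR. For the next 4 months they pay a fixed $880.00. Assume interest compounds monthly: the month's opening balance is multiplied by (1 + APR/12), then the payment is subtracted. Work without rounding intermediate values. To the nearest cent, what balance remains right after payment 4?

$2,226.02

Monthly rate r = 26.7%/12 = 2.225% = 0.02225.
Each month: B ← B·(1+r) − $880.00.
Month 1: interest $119.51; balance after payment $4,610.55.
Month 2: interest $102.58; balance after payment $3,833.13.
Month 3: interest $85.29; balance after payment $3,038.42.
Month 4: interest $67.60; balance after payment $2,226.02.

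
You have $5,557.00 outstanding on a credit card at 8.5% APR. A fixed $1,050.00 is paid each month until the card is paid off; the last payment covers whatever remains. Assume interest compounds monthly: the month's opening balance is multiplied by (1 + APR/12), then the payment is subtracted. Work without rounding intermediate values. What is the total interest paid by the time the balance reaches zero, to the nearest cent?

Monthly rate r = 8.5%/12 = 0.708333% = 0.00708333.
Payoff takes n = ⌈−ln(1 − rB₀/P)/ln(1+r)⌉ = ⌈5.413⌉ = 6 payments; the last is $434.77.
Total paid = 5·$1,050.00 + $434.77 = $5,684.77.
Total interest = total paid − principal = $5,684.77 − $5,557.00 = $127.77.

$127.77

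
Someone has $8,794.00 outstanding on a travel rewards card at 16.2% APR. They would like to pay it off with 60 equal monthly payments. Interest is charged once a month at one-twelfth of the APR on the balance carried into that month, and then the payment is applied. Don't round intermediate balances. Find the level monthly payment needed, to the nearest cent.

Monthly rate r = 16.2%/12 = 1.35% = 0.0135.
Level-payment amortization: P = B₀·r / (1 − (1+r)^(−n)) = 8794.00·0.0135 / (1 − 1.0135^(−60)).
Denominator 1 − (1+r)^(−60) = 0.5527248.
P = 118.719 / 0.5527248 ≈ 214.79.

$214.79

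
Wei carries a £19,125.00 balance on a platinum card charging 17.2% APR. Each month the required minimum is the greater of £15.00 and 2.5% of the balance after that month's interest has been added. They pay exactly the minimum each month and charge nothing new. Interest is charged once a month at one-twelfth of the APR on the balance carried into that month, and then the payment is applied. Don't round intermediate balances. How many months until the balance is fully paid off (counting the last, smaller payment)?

Monthly rate r = 17.2%/12 = 1.43333% = 0.0143333.
While 2.5% of the post-interest balance exceeds £15.00, each month B ← (B·(1+r))·(1 − 0.025), i.e. B shrinks by the factor (1+r)·0.975 = 0.98897.
This holds for months 1–314. Entering month 315 the balance is £588.56; 2.5% of the post-interest balance is now below £15.00, so the flat £15.00 minimum applies from here.
From month 315 a fixed £15.00 at rate r clears £588.56 in 59 more payments. Total: 314 + 59 = 373 months.

373 months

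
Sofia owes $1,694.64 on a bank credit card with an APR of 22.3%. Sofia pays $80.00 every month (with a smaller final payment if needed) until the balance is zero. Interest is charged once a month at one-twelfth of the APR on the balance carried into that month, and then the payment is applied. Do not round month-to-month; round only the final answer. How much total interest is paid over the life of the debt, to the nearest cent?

Monthly rate r = 22.3%/12 = 1.85833% = 0.0185833.
Payoff takes n = ⌈−ln(1 − rB₀/P)/ln(1+r)⌉ = ⌈27.171⌉ = 28 payments; the last is $13.81.
Total paid = 27·$80.00 + $13.81 = $2,173.81.
Total interest = total paid − principal = $2,173.81 − $1,694.64 = $479.17.

$479.17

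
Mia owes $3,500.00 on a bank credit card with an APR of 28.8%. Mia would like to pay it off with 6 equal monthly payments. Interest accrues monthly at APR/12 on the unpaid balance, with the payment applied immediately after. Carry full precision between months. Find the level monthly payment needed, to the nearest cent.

Monthly rate r = 28.8%/12 = 2.4% = 0.024.
Level-payment amortization: P = B₀·r / (1 − (1+r)^(−n)) = 3500.00·0.024 / (1 − 1.024^(−6)).
Denominator 1 − (1+r)^(−6) = 0.132638262.
P = 84 / 0.132638262 ≈ 633.30.

$633.30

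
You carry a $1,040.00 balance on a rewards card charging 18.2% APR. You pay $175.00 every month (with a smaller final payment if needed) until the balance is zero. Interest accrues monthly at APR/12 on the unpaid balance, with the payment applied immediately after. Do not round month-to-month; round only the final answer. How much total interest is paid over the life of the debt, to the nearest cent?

Monthly rate r = 18.2%/12 = 1.51667% = 0.0151667.
Payoff takes n = ⌈−ln(1 − rB₀/P)/ln(1+r)⌉ = ⌈6.275⌉ = 7 payments; the last is $48.40.
Total paid = 6·$175.00 + $48.40 = $1,098.40.
Total interest = total paid − principal = $1,098.40 − $1,040.00 = $58.40.

$58.40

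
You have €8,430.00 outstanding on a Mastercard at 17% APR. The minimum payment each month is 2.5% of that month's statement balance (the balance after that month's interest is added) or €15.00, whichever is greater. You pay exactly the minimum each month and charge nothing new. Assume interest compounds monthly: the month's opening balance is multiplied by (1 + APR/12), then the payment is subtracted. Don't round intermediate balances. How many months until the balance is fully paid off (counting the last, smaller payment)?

295 months

Monthly rate r = 17%/12 = 1.41667% = 0.0141667.
While 2.5% of the post-interest balance exceeds €15.00, each month B ← (B·(1+r))·(1 − 0.025), i.e. B shrinks by the factor (1+r)·0.975 = 0.98881.
This holds for months 1–237. Entering month 238 the balance is €585.91; 2.5% of the post-interest balance is now below €15.00, so the flat €15.00 minimum applies from here.
From month 238 a fixed €15.00 at rate r clears €585.91 in 58 more payments. Total: 237 + 58 = 295 months.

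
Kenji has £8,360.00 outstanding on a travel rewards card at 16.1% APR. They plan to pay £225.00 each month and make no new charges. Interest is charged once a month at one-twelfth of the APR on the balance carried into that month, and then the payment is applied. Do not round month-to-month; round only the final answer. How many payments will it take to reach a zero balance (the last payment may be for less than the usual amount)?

Monthly rate r = 16.1%/12 = 1.34167% = 0.0134167.
Recurrence: B ← B·(1+r) − £225.00.
Month 1: interest £112.16; balance after payment £8,247.16.
Month 2: interest £110.65; balance after payment £8,132.81.
Closed form: n = −ln(1 − rB₀/P)/ln(1+r) = −ln(0.5015)/ln(1.01342) ≈ 51.785, so the balance reaches zero during payment 52.

52 months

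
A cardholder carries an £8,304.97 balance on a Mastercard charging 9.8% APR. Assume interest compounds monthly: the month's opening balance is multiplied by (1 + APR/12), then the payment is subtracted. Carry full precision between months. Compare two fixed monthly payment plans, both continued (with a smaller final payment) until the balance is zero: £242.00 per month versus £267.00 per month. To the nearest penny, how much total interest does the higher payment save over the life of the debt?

£164.95

Monthly rate r = 9.8%/12 = 0.816667% = 0.00816667.
At £242.00/mo: n = ⌈−ln(1 − rB₀/P)/ln(1+r)⌉ = 41 payments (last £105.30); total interest = total paid − £8,304.97 = £1,480.33.
At £267.00/mo: 37 payments (last £8.35); total interest £1,315.38.
Interest saved = £1,480.33 − £1,315.38 = £164.95.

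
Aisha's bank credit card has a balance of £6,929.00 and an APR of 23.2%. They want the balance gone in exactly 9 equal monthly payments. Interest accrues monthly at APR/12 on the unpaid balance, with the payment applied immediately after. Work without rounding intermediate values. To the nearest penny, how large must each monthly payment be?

Monthly rate r = 23.2%/12 = 1.93333% = 0.0193333.
Level-payment amortization: P = B₀·r / (1 − (1+r)^(−n)) = 6929.00·0.0193333 / (1 − 1.01933^(−9)).
Denominator 1 − (1+r)^(−9) = 0.15830652.
P = 133.961 / 0.15830652 ≈ 846.21.

£846.21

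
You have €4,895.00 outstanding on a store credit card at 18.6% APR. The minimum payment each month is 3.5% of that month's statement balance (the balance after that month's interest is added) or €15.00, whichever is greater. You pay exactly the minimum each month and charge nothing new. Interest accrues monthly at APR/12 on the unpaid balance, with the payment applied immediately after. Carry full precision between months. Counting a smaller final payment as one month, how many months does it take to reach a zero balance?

159 months

Monthly rate r = 18.6%/12 = 1.55% = 0.0155.
While 3.5% of the post-interest balance exceeds €15.00, each month B ← (B·(1+r))·(1 − 0.035), i.e. B shrinks by the factor (1+r)·0.965 = 0.97996.
This holds for months 1–122. Entering month 123 the balance is €414.03; 3.5% of the post-interest balance is now below €15.00, so the flat €15.00 minimum applies from here.
From month 123 a fixed €15.00 at rate r clears €414.03 in 37 more payments. Total: 122 + 37 = 159 months.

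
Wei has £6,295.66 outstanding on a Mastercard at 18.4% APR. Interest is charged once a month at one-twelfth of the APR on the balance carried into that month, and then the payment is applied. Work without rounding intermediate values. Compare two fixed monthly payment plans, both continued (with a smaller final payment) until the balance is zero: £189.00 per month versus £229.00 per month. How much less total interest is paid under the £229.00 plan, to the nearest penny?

Monthly rate r = 18.4%/12 = 1.53333% = 0.0153333.
At £189.00/mo: n = ⌈−ln(1 − rB₀/P)/ln(1+r)⌉ = 47 payments (last £185.33); total interest = total paid − £6,295.66 = £2,583.67.
At £229.00/mo: 36 payments (last £222.74); total interest £1,942.08.
Interest saved = £2,583.67 − £1,942.08 = £641.59.

£641.59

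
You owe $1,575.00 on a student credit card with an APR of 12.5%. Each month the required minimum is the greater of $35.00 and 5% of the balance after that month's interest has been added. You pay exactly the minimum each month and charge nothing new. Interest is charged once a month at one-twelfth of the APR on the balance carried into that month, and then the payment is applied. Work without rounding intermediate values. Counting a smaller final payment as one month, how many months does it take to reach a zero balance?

Monthly rate r = 12.5%/12 = 1.04167% = 0.0104167.
While 5% of the post-interest balance exceeds $35.00, each month B ← (B·(1+r))·(1 − 0.05), i.e. B shrinks by the factor (1+r)·0.95 = 0.9599.
This holds for months 1–21. Entering month 22 the balance is $666.79; 5% of the post-interest balance is now below $35.00, so the flat $35.00 minimum applies from here.
From month 22 a fixed $35.00 at rate r clears $666.79 in 22 more payments. Total: 21 + 22 = 43 months.

43 months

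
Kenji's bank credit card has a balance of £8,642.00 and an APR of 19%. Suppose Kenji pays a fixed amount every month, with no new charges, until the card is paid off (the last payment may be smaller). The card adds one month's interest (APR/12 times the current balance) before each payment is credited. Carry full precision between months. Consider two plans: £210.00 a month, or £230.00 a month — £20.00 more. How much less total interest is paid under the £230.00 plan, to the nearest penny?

Monthly rate r = 19%/12 = 1.58333% = 0.0158333.
At £210.00/mo: n = ⌈−ln(1 − rB₀/P)/ln(1+r)⌉ = 68 payments (last £24.53); total interest = total paid − £8,642.00 = £5,452.53.
At £230.00/mo: 58 payments (last £121.12); total interest £4,589.12.
Interest saved = £5,452.53 − £4,589.12 = £863.41.

£863.41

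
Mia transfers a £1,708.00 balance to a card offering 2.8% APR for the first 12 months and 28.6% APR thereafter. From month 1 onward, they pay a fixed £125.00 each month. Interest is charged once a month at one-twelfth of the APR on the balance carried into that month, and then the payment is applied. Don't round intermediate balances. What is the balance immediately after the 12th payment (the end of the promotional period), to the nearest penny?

£237.04

Promo months 1–12 at r₀ = 2.8%/12 = 0.00233333; months 13+ at r₁ = 28.6%/12 = 0.0238333.
After month 12: iterate B ← B·(1+r₀) − £125.00 for 12 months → £237.04.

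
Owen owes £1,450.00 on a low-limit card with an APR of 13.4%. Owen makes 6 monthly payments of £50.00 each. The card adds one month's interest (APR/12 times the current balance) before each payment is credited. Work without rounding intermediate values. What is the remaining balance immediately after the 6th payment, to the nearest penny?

Monthly rate r = 13.4%/12 = 1.11667% = 0.0111667.
Each month: B ← B·(1+r) − £50.00.
Month 1: interest £16.19; balance after payment £1,416.19.
Month 2: interest £15.81; balance after payment £1,382.01.
Month 3: interest £15.43; balance after payment £1,347.44.
Month 4: interest £15.05; balance after payment £1,312.48.
Month 5: interest £14.66; balance after payment £1,277.14.
Month 6: interest £14.26; balance after payment £1,241.40.

£1,241.40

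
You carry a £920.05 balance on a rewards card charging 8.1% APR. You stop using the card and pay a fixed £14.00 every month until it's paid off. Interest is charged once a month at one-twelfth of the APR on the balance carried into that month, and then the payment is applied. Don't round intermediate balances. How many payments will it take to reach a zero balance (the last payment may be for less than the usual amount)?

Monthly rate r = 8.1%/12 = 0.675% = 0.00675.
Recurrence: B ← B·(1+r) − £14.00.
Month 1: interest £6.21; balance after payment £912.26.
Month 2: interest £6.16; balance after payment £904.42.
Closed form: n = −ln(1 − rB₀/P)/ln(1+r) = −ln(0.5564)/ln(1.00675) ≈ 87.146, so the balance reaches zero during payment 88.

88 months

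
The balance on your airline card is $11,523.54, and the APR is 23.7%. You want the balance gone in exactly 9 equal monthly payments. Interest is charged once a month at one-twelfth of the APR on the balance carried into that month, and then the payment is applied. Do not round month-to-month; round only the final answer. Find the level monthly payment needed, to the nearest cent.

Monthly rate r = 23.7%/12 = 1.975% = 0.01975.
Level-payment amortization: P = B₀·r / (1 − (1+r)^(−n)) = 11523.54·0.01975 / (1 − 1.01975^(−9)).
Denominator 1 − (1+r)^(−9) = 0.161396686.
P = 227.59 / 0.161396686 ≈ 1410.13.

$1,410.13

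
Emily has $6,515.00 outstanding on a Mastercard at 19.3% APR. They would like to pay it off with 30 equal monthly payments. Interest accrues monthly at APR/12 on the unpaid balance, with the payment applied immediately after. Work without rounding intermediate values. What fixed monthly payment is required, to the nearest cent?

Monthly rate r = 19.3%/12 = 1.60833% = 0.0160833.
Level-payment amortization: P = B₀·r / (1 − (1+r)^(−n)) = 6515.00·0.0160833 / (1 − 1.01608^(−30)).
Denominator 1 − (1+r)^(−30) = 0.380387505.
P = 104.783 / 0.380387505 ≈ 275.46.

$275.46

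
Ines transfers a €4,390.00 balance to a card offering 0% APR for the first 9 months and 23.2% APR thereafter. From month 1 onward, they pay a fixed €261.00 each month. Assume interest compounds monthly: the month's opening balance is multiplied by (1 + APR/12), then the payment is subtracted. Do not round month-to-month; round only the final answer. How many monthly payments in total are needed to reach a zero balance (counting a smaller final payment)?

18 payments

Promo months 1–9 at r₀ = 0%/12 = 0; months 10+ at r₁ = 23.2%/12 = 0.0193333.
After month 9 (no interest yet): B = €4,390.00 − 9·€261.00 = €2,041.00.
Then at r₁ with €261.00/mo: n₂ = −ln(1 − r₁·B/P)/ln(1+r₁) ≈ 8.56 → 9 more payments.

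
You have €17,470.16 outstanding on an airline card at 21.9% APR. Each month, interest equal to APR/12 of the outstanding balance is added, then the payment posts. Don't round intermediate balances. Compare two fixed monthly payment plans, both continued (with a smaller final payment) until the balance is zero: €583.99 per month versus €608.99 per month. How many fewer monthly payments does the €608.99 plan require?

3 fewer payments

Monthly rate r = 21.9%/12 = 1.825% = 0.01825.
At €583.99/mo: n = ⌈−ln(1 − rB₀/P)/ln(1+r)⌉ = 44 payments (last €384.70); total interest = total paid − €17,470.16 = €8,026.11.
At €608.99/mo: 41 payments (last €604.54); total interest €7,493.98.
Payments saved = 44 − 41 = 3.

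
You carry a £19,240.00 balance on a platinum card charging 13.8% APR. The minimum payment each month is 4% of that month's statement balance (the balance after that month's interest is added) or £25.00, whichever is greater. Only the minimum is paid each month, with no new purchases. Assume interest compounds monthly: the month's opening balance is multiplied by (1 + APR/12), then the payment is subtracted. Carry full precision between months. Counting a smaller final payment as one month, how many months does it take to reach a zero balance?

Monthly rate r = 13.8%/12 = 1.15% = 0.0115.
While 4% of the post-interest balance exceeds £25.00, each month B ← (B·(1+r))·(1 − 0.04), i.e. B shrinks by the factor (1+r)·0.96 = 0.97104.
This holds for months 1–118. Entering month 119 the balance is £600.05; 4% of the post-interest balance is now below £25.00, so the flat £25.00 minimum applies from here.
From month 119 a fixed £25.00 at rate r clears £600.05 in 29 more payments. Total: 118 + 29 = 147 months.

147 months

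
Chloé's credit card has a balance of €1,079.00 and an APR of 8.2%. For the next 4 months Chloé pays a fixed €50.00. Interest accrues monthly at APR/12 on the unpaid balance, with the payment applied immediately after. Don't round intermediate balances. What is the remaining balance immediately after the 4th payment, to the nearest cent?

Monthly rate r = 8.2%/12 = 0.683333% = 0.00683333.
Each month: B ← B·(1+r) − €50.00.
Month 1: interest €7.37; balance after payment €1,036.37.
Month 2: interest €7.08; balance after payment €993.46.
Month 3: interest €6.79; balance after payment €950.24.
Month 4: interest €6.49; balance after payment €906.74.

€906.74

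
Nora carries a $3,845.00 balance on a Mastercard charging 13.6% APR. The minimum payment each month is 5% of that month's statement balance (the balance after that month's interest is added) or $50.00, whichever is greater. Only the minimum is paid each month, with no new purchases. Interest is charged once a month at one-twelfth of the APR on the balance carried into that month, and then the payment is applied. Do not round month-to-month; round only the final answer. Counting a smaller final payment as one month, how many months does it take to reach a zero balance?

57 months

Monthly rate r = 13.6%/12 = 1.13333% = 0.0113333.
While 5% of the post-interest balance exceeds $50.00, each month B ← (B·(1+r))·(1 − 0.05), i.e. B shrinks by the factor (1+r)·0.95 = 0.96077.
This holds for months 1–34. Entering month 35 the balance is $986.07; 5% of the post-interest balance is now below $50.00, so the flat $50.00 minimum applies from here.
From month 35 a fixed $50.00 at rate r clears $986.07 in 23 more payments. Total: 34 + 23 = 57 months.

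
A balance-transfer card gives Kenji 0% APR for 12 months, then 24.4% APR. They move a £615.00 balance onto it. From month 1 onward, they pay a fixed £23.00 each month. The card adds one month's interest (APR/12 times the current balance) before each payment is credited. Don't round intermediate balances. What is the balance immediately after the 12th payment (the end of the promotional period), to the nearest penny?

Promo months 1–12 at r₀ = 0%/12 = 0; months 13+ at r₁ = 24.4%/12 = 0.0203333.
After month 12 (no interest yet): B = £615.00 − 12·£23.00 = £339.00.

£339.00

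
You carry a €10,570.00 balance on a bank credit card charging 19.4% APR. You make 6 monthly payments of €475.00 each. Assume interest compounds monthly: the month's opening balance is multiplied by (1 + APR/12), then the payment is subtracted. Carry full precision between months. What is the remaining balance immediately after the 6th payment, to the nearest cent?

Monthly rate r = 19.4%/12 = 1.61667% = 0.0161667.
Each month: B ← B·(1+r) − €475.00.
Month 1: interest €170.88; balance after payment €10,265.88.
Month 2: interest €165.97; balance after payment €9,956.85.
Month 3: interest €160.97; balance after payment €9,642.82.
Month 4: interest €155.89; balance after payment €9,323.71.
Month 5: interest €150.73; balance after payment €8,999.44.
Month 6: interest €145.49; balance after payment €8,669.93.

€8,669.93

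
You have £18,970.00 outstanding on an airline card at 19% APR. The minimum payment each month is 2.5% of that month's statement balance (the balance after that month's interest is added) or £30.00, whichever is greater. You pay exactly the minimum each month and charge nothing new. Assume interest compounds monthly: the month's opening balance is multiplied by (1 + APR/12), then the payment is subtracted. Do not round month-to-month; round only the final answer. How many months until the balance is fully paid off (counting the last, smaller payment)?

352 months

Monthly rate r = 19%/12 = 1.58333% = 0.0158333.
While 2.5% of the post-interest balance exceeds £30.00, each month B ← (B·(1+r))·(1 − 0.025), i.e. B shrinks by the factor (1+r)·0.975 = 0.99044.
This holds for months 1–289. Entering month 290 the balance is £1,180.57; 2.5% of the post-interest balance is now below £30.00, so the flat £30.00 minimum applies from here.
From month 290 a fixed £30.00 at rate r clears £1,180.57 in 63 more payments. Total: 289 + 63 = 352 months.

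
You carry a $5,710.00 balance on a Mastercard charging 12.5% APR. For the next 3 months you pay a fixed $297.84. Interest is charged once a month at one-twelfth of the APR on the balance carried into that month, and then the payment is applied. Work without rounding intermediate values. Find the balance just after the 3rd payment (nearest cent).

$4,987.44

Monthly rate r = 12.5%/12 = 1.04167% = 0.0104167.
Each month: B ← B·(1+r) − $297.84.
Month 1: interest $59.48; balance after payment $5,471.64.
Month 2: interest $57.00; balance after payment $5,230.80.
Month 3: interest $54.49; balance after payment $4,987.44.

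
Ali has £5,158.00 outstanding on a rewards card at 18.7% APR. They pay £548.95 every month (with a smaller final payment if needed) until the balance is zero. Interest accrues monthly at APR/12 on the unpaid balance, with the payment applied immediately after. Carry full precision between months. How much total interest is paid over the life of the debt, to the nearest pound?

£463

Monthly rate r = 18.7%/12 = 1.55833% = 0.0155833.
Payoff takes n = ⌈−ln(1 − rB₀/P)/ln(1+r)⌉ = ⌈10.238⌉ = 11 payments; the last is £131.69.
Total paid = 10·£548.95 + £131.69 = £5,621.19.
Total interest = total paid − principal = £5,621.19 − £5,158.00 = £463.19.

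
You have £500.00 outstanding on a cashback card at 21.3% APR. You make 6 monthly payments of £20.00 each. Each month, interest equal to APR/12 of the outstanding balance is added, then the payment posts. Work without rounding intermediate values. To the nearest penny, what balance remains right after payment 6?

£430.22

Monthly rate r = 21.3%/12 = 1.775% = 0.01775.
Each month: B ← B·(1+r) − £20.00.
Month 1: interest £8.88; balance after payment £488.88.
Month 2: interest £8.68; balance after payment £477.55.
Month 3: interest £8.48; balance after payment £466.03.
Month 4: interest £8.27; balance after payment £454.30.
Month 5: interest £8.06; balance after payment £442.36.
Month 6: interest £7.85; balance after payment £430.22.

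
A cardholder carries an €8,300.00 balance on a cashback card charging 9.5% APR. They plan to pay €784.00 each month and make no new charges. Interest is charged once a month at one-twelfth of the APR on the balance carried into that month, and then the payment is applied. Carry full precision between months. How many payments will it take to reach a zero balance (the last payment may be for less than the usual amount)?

Monthly rate r = 9.5%/12 = 0.791667% = 0.00791667.
Recurrence: B ← B·(1+r) − €784.00.
Month 1: interest €65.71; balance after payment €7,581.71.
Month 2: interest €60.02; balance after payment €6,857.73.
Closed form: n = −ln(1 − rB₀/P)/ln(1+r) = −ln(0.91619)/ln(1.00792) ≈ 11.101, so the balance reaches zero during payment 12.

12 payments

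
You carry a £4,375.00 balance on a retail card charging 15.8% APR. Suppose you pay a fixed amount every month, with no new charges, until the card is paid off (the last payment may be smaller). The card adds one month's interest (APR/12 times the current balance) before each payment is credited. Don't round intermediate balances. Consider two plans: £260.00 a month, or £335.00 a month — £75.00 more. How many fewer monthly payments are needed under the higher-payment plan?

5 fewer payments

Monthly rate r = 15.8%/12 = 1.31667% = 0.0131667.
At £260.00/mo: n = ⌈−ln(1 − rB₀/P)/ln(1+r)⌉ = 20 payments (last £38.42); total interest = total paid − £4,375.00 = £603.42.
At £335.00/mo: 15 payments (last £142.79); total interest £457.79.
Payments saved = 20 − 15 = 5.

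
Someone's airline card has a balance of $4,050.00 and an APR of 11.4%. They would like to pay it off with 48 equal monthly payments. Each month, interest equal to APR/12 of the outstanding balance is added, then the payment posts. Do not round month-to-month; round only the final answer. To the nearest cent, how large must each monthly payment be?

Monthly rate r = 11.4%/12 = 0.95% = 0.0095.
Level-payment amortization: P = B₀·r / (1 − (1+r)^(−n)) = 4050.00·0.0095 / (1 − 1.0095^(−48)).
Denominator 1 − (1+r)^(−48) = 0.364820486.
P = 38.475 / 0.364820486 ≈ 105.46.

$105.46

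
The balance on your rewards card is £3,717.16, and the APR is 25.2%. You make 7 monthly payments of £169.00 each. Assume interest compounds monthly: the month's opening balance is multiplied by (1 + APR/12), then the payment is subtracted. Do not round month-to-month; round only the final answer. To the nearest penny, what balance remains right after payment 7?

Monthly rate r = 25.2%/12 = 2.1% = 0.021.
Each month: B ← B·(1+r) − £169.00.
Month 1: interest £78.06; balance after payment £3,626.22.
Month 2: interest £76.15; balance after payment £3,533.37.
Month 3: interest £74.20; balance after payment £3,438.57.
Month 4: interest £72.21; balance after payment £3,341.78.
Month 5: interest £70.18; balance after payment £3,242.96.
Month 6: interest £68.10; balance after payment £3,142.06.
Month 7: interest £65.98; balance after payment £3,039.04.

£3,039.04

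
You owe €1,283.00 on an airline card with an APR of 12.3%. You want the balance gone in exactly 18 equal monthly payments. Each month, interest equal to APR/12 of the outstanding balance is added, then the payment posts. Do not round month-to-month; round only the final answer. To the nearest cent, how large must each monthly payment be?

€78.42

Monthly rate r = 12.3%/12 = 1.025% = 0.01025.
Level-payment amortization: P = B₀·r / (1 − (1+r)^(−n)) = 1283.00·0.01025 / (1 − 1.01025^(−18)).
Denominator 1 − (1+r)^(−18) = 0.167698771.
P = 13.1508 / 0.167698771 ≈ 78.42.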